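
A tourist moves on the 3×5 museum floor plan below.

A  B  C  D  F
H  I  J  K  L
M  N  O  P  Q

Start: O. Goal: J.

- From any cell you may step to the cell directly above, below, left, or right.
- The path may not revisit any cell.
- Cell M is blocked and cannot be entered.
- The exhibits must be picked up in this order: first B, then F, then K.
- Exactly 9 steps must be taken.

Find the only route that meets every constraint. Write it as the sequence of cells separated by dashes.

O - N - I - B - C - D - F - L - K - J

The waypoints must appear in the order B, F, K, with no cell reused.
Route from O: left to N, 2× up (reaching B), 3× right (reaching F), down to L, 2× left (reaching J) — 9 moves in all.
Check: order respected (B at step 3, F at step 6, K at step 8); 9 moves as required.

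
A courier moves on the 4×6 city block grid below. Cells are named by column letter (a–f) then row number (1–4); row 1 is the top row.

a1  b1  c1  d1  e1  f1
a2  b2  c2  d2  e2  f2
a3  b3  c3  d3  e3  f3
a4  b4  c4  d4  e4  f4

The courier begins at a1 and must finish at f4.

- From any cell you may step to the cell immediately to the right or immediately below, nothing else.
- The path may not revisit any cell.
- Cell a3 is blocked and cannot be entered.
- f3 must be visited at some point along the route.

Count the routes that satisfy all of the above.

A right/down-only route from a1 to f4 makes exactly 3 down-moves and 5 right-moves in some order.
With no other constraints that would be C(8,3) = 56 routes.
Split at f3 and multiply the segment counts (each segment already excludes blocked cells): a1→f3: 20; f3→f4: 1; product = 20.
That gives 20 routes.

20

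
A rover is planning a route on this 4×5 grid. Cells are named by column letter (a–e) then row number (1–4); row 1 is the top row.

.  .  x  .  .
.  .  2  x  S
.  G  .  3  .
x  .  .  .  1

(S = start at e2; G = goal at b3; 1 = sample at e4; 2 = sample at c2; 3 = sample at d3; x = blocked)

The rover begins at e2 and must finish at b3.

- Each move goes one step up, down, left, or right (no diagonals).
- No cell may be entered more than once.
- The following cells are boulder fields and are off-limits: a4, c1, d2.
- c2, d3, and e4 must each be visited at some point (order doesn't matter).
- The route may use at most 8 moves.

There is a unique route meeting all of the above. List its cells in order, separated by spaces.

The 8-move cap with required stops at c2, d3, e4 leaves no slack for detours.
Route from e2: 2× down (reaching e4), left to d4, up to d3, left to c3, up to c2, left to b2, down to b3 — 8 moves in all.
Check: all required cells visited; 8 ≤ 8 moves.

e2 e3 e4 d4 d3 c3 c2 b2 b3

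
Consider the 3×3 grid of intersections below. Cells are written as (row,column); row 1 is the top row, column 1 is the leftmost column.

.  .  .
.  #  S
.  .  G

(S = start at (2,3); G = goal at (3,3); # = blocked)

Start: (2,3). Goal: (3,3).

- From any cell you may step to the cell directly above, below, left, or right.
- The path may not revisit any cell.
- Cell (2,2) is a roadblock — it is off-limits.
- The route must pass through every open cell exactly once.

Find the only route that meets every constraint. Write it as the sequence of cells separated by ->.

(2,3) -> (1,3) -> (1,2) -> (1,1) -> (2,1) -> (3,1) -> (3,2) -> (3,3)

Need to visit all 8 open cells exactly once, starting at (2,3) and ending at (3,3).
Cell (3,2) has only two open neighbours ((3,1) and (3,3)), so the path must pass straight through it: one of those is the cell it's entered from and the other is where it exits.
Route from (2,3): up 1 to (1,3), left 2 to (1,1), down 2 to (3,1), right 2 to (3,3) — 7 moves in all.
Check: all 8 open cells covered.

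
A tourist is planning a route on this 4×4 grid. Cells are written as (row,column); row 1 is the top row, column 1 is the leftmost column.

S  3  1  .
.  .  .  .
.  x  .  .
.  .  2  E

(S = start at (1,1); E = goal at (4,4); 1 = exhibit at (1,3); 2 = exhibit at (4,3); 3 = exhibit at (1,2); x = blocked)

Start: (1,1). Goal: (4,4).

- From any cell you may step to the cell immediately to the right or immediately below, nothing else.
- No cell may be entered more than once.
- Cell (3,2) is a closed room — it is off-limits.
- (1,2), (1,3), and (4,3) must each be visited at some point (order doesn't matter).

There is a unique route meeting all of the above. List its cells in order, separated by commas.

Moves only go right or down, so the column and row indices never decrease.
Route from (1,1): right 2 to (1,3), down 3 to (4,3), right 1 to (4,4) — 6 moves in all.
Check: all required cells visited.

(1,1), (1,2), (1,3), (2,3), (3,3), (4,3), (4,4)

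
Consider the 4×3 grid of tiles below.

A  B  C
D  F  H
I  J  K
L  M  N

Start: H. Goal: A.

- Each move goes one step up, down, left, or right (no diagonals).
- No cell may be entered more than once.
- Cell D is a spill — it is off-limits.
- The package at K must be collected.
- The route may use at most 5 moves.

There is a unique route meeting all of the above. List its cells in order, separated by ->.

The budget equals the shortest possible length, so every move has to be on a shortest route through the required cells.
Route from H: down 1 to K, left 1 to J, up 2 to B, left 1 to A — 5 moves in all.
Check: all required cells visited; 5 ≤ 5 moves.

H -> K -> J -> F -> B -> A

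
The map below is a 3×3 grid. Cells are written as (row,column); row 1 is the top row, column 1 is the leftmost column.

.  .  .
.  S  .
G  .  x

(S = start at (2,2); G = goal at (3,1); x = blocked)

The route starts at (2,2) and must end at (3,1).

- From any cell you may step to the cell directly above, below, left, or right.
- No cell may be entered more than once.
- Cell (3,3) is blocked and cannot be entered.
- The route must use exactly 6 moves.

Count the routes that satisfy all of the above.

Need simple routes of exactly 6 moves from (2,2) to (3,1) (Manhattan distance 2, so 2 moves are spent on a detour and 2 undoing it).
Enumerating: (2,2) (2,3) (1,3) (1,2) (1,1) (2,1) (3,1).
That gives 1 route.

1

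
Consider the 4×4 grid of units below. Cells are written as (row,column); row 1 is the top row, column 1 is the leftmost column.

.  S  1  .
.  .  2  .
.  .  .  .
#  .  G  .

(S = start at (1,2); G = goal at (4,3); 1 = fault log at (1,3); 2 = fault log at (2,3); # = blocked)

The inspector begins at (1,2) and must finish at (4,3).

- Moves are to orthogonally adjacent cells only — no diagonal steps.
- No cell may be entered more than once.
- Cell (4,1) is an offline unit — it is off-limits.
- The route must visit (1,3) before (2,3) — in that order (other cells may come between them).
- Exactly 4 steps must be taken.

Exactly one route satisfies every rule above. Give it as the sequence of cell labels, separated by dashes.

(1,2) - (1,3) - (2,3) - (3,3) - (4,3)

The waypoints must appear in the order (1,3), (2,3), with no cell reused.
Route from (1,2): right 1 to (1,3), down 3 to (4,3) — 4 moves in all.
Check: order respected (1 at step 1, 2 at step 2); 4 moves as required.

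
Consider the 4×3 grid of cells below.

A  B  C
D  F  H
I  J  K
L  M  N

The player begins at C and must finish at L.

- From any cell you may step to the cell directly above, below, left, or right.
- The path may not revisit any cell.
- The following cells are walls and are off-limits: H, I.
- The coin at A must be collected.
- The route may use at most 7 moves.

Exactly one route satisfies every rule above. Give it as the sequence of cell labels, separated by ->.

The budget equals the shortest possible length, so every move has to be on a shortest route through the required cells.
Route from C: left 2 to A, down 1 to D, right 1 to F, down 2 to M, left 1 to L — 7 moves in all.
Check: all required cells visited; 7 ≤ 7 moves.

C -> B -> A -> D -> F -> J -> M -> L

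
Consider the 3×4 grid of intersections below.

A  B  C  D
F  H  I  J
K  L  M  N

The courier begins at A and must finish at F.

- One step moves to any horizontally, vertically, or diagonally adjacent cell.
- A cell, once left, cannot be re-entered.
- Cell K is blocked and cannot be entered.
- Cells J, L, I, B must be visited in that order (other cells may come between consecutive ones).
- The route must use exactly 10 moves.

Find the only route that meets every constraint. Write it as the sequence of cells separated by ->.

A -> H -> C -> D -> J -> N -> M -> L -> I -> B -> F

The waypoints must appear in the order J, L, I, B, with no cell reused.
Route from A: down-right to H, up-right to C, right to D, 2× down (reaching N), 2× left (reaching L), up-right to I, up-left to B, down-left to F — 10 moves in all.
Check: order respected (J at step 4, L at step 7, I at step 8, B at step 9); 10 moves as required.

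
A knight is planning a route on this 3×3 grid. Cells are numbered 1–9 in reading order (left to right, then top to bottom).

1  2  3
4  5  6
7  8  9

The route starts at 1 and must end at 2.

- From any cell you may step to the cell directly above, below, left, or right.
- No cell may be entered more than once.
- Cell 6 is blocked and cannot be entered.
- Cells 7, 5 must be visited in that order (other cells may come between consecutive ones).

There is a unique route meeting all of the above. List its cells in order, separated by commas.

1, 4, 7, 8, 5, 2

The waypoints must appear in the order 7, 5, with no cell reused.
Route from 1: down 2 to 7, right 1 to 8, up 2 to 2 — 5 moves in all.
Check: order respected (7 at step 2, 5 at step 4).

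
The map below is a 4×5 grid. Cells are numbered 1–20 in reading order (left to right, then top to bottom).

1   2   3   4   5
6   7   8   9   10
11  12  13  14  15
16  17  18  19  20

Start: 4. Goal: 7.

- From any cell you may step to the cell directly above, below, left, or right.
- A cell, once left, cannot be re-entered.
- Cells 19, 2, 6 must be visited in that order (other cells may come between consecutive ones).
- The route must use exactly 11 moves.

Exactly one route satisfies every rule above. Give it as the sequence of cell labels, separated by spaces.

4 9 14 19 18 13 8 3 2 1 6 7

The waypoints must appear in the order 19, 2, 6, with no cell reused.
Route from 4: down 3 to 19, left 1 to 18, up 3 to 3, left 2 to 1, down 1 to 6, right 1 to 7 — 11 moves in all.
Check: order respected (19 at step 3, 2 at step 8, 6 at step 10); 11 moves as required.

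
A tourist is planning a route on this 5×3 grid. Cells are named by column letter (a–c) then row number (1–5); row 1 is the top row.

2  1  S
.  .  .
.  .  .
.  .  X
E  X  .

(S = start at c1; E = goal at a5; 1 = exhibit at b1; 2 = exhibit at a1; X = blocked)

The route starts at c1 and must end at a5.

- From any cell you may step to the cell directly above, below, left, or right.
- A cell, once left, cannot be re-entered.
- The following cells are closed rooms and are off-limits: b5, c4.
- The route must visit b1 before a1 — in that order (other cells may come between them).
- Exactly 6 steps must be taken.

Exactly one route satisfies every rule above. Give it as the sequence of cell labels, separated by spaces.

c1 b1 a1 a2 a3 a4 a5

The waypoints must appear in the order b1, a1, with no cell reused.
Route from c1: 2× left (reaching a1), 4× down (reaching a5) — 6 moves in all.
Check: order respected (1 at step 1, 2 at step 2); 6 moves as required.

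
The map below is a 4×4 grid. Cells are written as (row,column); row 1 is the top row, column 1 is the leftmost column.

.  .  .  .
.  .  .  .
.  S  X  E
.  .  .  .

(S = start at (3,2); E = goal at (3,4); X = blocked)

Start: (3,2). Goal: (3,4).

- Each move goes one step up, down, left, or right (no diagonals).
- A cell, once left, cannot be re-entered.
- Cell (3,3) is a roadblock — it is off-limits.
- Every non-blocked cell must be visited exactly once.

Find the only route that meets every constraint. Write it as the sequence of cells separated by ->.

Need to visit all 15 open cells exactly once, starting at (3,2) and ending at (3,4).
Cell (4,4) has only two open neighbours ((3,4) and (4,3)), so the path must pass straight through it: one of those is the cell it's entered from and the other is where it exits.
Route from (3,2): up to (2,2), 2× right (reaching (2,4)), up to (1,4), 3× left (reaching (1,1)), 3× down (reaching (4,1)), 3× right (reaching (4,4)), up to (3,4) — 14 moves in all.
Check: all 15 open cells covered.

(3,2) -> (2,2) -> (2,3) -> (2,4) -> (1,4) -> (1,3) -> (1,2) -> (1,1) -> (2,1) -> (3,1) -> (4,1) -> (4,2) -> (4,3) -> (4,4) -> (3,4)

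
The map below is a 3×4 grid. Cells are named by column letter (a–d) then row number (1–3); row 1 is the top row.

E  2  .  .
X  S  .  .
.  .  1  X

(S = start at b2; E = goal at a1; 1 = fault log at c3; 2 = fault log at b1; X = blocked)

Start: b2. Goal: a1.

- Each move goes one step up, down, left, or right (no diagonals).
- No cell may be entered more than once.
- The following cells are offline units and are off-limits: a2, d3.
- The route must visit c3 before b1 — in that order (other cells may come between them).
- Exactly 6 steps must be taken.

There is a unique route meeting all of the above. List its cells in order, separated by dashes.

b2 - b3 - c3 - c2 - c1 - b1 - a1

The waypoints must appear in the order c3, b1, with no cell reused.
Route from b2: down to b3, right to c3, 2× up (reaching c1), 2× left (reaching a1) — 6 moves in all.
Check: order respected (1 at step 2, 2 at step 5); 6 moves as required.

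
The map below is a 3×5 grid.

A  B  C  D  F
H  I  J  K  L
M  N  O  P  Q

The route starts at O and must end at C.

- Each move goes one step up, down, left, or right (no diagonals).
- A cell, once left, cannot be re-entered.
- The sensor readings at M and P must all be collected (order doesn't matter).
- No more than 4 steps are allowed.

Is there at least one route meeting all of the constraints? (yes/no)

Even ignoring the no-revisit rule, getting from O to C, taking the cheapest ordering O → P → M → C needs at least 1 + 3 + 4 = 8 moves (Manhattan distance per leg), which exceeds the 4-move limit.

no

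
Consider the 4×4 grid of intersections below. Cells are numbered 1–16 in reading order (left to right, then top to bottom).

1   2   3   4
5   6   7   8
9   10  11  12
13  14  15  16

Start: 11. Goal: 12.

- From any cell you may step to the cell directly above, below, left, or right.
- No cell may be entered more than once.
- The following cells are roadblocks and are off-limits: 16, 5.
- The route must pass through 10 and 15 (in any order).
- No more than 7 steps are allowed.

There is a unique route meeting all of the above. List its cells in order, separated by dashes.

11 - 15 - 14 - 10 - 6 - 7 - 8 - 12

The budget equals the shortest possible length, so every move has to be on a shortest route through the required cells.
Route from 11: down 1 to 15, left 1 to 14, up 2 to 6, right 2 to 8, down 1 to 12 — 7 moves in all.
Check: all required cells visited; 7 ≤ 7 moves.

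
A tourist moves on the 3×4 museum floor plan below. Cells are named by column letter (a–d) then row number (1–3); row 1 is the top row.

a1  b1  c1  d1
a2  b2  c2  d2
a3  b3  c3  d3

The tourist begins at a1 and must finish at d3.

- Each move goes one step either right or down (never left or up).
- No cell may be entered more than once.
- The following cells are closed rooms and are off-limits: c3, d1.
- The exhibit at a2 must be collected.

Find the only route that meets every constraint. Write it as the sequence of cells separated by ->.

Moves only go right or down, so the column and row indices never decrease.
Route from a1: down 1 to a2, right 3 to d2, down 1 to d3 — 5 moves in all.
Check: all required cells visited.

a1 -> a2 -> b2 -> c2 -> d2 -> d3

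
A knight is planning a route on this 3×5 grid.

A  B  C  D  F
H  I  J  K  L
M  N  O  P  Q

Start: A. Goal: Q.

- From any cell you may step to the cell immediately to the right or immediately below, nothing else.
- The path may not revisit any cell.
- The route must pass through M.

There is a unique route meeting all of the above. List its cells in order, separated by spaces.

A H M N O P Q

Moves only go right or down, so the column and row indices never decrease.
Route from A: 2× down (reaching M), 4× right (reaching Q) — 6 moves in all.
Check: all required cells visited.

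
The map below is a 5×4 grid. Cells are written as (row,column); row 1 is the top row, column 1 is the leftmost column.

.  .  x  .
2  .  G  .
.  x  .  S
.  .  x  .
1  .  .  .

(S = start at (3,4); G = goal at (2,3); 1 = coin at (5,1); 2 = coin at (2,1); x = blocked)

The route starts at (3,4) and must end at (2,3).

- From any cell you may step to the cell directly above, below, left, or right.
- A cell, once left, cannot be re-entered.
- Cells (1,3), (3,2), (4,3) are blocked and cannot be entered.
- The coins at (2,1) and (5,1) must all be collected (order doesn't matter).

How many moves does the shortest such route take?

10

Any route passes through (2,1) and (5,1) in some order between (3,4) and (2,3). Summing Manhattan distances along each leg and taking the cheapest ordering ((3,4) → (5,1) → (2,1) → (2,3)) gives a lower bound of 5 + 3 + 2 = 10 moves.
A route of 10 moves achieves this: (3,4) → (4,4) → (5,4) → (5,3) → (5,2) → (5,1) → (4,1) → (3,1) → (2,1) → (2,2) → (2,3).
Since 10 matches the lower bound, it is optimal.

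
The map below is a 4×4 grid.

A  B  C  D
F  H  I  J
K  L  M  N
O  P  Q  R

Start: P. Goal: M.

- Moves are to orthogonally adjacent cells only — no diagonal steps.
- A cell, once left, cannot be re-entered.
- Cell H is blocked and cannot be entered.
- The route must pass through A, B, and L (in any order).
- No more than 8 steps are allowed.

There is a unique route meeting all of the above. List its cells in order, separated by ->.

P -> L -> K -> F -> A -> B -> C -> I -> M

The 8-move cap with required stops at A, B, L leaves no slack for detours.
Route from P: up 1 to L, left 1 to K, up 2 to A, right 2 to C, down 2 to M — 8 moves in all.
Check: all required cells visited; 8 ≤ 8 moves.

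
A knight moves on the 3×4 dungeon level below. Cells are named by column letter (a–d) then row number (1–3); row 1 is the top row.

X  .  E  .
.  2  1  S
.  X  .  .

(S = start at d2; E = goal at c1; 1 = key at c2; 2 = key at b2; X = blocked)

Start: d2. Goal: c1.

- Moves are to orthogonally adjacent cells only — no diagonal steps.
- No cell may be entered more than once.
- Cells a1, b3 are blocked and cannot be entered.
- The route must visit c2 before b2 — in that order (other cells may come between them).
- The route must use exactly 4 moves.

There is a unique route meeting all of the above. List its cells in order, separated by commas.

The waypoints must appear in the order c2, b2, with no cell reused.
Route from d2: left 2 to b2, up 1 to b1, right 1 to c1 — 4 moves in all.
Check: order respected (1 at step 1, 2 at step 2); 4 moves as required.

d2, c2, b2, b1, c1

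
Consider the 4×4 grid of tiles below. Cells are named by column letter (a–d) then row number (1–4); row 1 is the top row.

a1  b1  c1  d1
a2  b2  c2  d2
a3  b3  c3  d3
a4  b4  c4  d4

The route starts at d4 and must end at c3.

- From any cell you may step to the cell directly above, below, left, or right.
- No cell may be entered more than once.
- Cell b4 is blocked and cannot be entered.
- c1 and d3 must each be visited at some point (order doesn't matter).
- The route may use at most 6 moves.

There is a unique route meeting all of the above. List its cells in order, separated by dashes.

d4 - d3 - d2 - d1 - c1 - c2 - c3

The budget equals the shortest possible length, so every move has to be on a shortest route through the required cells.
Route from d4: up 3 to d1, left 1 to c1, down 2 to c3 — 6 moves in all.
Check: all required cells visited; 6 ≤ 6 moves.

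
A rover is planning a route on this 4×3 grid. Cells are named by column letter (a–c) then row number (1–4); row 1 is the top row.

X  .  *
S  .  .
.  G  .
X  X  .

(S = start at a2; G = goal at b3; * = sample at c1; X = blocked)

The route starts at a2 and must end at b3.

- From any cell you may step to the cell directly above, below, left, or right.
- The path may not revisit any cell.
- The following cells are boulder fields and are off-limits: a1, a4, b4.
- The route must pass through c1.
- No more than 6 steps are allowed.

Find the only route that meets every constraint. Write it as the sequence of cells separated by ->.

a2 -> b2 -> b1 -> c1 -> c2 -> c3 -> b3

Any route must reach c1 and still end at b3 within 6 moves, so the order of the required stops is forced.
Route from a2: right 1 to b2, up 1 to b1, right 1 to c1, down 2 to c3, left 1 to b3 — 6 moves in all.
Check: all required cells visited; 6 ≤ 6 moves.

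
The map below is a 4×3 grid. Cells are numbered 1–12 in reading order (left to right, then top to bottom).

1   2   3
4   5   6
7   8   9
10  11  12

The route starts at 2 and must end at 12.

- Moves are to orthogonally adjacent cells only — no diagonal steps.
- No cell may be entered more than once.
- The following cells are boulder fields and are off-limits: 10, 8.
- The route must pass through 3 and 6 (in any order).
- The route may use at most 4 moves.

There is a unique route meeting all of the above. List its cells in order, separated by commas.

2, 3, 6, 9, 12

The budget equals the shortest possible length, so every move has to be on a shortest route through the required cells.
Route from 2: right to 3, 3× down (reaching 12) — 4 moves in all.
Check: all required cells visited; 4 ≤ 4 moves.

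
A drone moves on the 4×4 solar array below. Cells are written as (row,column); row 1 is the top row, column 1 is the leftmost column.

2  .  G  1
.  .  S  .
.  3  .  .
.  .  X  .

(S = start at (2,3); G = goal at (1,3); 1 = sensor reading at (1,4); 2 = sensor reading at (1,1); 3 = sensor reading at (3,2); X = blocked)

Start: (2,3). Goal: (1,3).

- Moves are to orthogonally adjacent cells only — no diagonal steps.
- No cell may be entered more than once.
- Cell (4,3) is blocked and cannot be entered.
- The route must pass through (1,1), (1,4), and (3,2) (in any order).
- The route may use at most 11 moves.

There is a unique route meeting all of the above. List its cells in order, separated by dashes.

(2,3) - (2,2) - (1,2) - (1,1) - (2,1) - (3,1) - (3,2) - (3,3) - (3,4) - (2,4) - (1,4) - (1,3)

The 11-move cap with required stops at (1,1), (1,4), (3,2) leaves no slack for detours.
Route from (2,3): left to (2,2), up to (1,2), left to (1,1), 2× down (reaching (3,1)), 3× right (reaching (3,4)), 2× up (reaching (1,4)), left to (1,3) — 11 moves in all.
Check: all required cells visited; 11 ≤ 11 moves.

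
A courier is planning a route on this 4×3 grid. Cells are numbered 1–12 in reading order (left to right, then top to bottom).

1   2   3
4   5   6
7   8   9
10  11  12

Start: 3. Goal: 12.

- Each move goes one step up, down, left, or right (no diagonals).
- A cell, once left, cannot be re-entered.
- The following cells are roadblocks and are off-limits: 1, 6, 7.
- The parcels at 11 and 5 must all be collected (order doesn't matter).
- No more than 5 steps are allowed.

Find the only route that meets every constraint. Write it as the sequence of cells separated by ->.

Any route must reach 11 and 5 and still end at 12 within 5 moves, so the order of the required stops is forced.
Route from 3: left to 2, 3× down (reaching 11), right to 12 — 5 moves in all.
Check: all required cells visited; 5 ≤ 5 moves.

3 -> 2 -> 5 -> 8 -> 11 -> 12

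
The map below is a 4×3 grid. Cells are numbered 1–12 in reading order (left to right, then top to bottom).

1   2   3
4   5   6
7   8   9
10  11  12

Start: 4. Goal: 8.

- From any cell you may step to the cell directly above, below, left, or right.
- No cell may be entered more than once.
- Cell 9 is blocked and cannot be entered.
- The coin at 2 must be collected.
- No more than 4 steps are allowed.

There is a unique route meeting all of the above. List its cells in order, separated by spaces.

4 1 2 5 8

The 4-move cap with required stops at 2 leaves no slack for detours.
Route from 4: up 1 to 1, right 1 to 2, down 2 to 8 — 4 moves in all.
Check: all required cells visited; 4 ≤ 4 moves.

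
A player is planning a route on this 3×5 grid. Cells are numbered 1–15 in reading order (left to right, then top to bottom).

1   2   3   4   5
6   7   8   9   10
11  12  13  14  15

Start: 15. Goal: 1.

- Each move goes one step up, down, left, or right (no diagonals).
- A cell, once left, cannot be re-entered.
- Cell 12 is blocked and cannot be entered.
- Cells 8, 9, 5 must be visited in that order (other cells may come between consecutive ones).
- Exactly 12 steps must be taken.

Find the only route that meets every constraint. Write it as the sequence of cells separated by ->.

The waypoints must appear in the order 8, 9, 5, with no cell reused.
Route from 15: 2× left (reaching 13), up to 8, 2× right (reaching 10), up to 5, 3× left (reaching 2), down to 7, left to 6, up to 1 — 12 moves in all.
Check: order respected (8 at step 3, 9 at step 4, 5 at step 6); 12 moves as required.

15 -> 14 -> 13 -> 8 -> 9 -> 10 -> 5 -> 4 -> 3 -> 2 -> 7 -> 6 -> 1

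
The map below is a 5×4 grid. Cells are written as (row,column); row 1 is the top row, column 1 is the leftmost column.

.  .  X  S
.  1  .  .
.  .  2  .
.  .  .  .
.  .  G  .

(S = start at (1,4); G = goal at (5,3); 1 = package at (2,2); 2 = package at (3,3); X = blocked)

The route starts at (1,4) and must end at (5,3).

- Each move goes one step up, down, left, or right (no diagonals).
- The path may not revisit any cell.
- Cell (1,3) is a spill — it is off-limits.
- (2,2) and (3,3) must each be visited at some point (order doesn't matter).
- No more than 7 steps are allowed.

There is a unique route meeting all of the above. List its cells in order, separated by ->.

The budget equals the shortest possible length, so every move has to be on a shortest route through the required cells.
Route from (1,4): down to (2,4), 2× left (reaching (2,2)), down to (3,2), right to (3,3), 2× down (reaching (5,3)) — 7 moves in all.
Check: all required cells visited; 7 ≤ 7 moves.

(1,4) -> (2,4) -> (2,3) -> (2,2) -> (3,2) -> (3,3) -> (4,3) -> (5,3)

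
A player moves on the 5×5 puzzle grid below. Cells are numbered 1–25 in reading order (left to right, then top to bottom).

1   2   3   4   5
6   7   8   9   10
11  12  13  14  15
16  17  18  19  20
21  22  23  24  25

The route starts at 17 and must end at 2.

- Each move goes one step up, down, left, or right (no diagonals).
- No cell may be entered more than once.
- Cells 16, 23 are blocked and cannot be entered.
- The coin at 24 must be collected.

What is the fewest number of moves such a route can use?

Any route passes through 24 somewhere between 17 and 2. Summing Manhattan distances along the two legs (17 → 24 → 2) gives a lower bound of 3 + 6 = 9 moves.
The shortest route satisfying every rule uses 11 moves: 17 → 18 → 19 → 24 → 25 → 20 → 15 → 10 → 5 → 4 → 3 → 2.
The no-revisit rule (legs can't share cells) pushes the minimum above the 9-move bound; an exhaustive check rules out every length from 9 to 10, leaving 11 as the minimum.

11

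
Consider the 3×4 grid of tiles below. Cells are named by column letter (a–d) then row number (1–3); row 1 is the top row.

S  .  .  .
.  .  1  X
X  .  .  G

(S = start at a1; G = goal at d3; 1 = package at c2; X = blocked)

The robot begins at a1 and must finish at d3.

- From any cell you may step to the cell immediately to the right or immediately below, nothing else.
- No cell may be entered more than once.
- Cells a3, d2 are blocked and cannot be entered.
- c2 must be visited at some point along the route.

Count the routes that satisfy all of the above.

A right/down-only route from a1 to d3 makes exactly 2 down-moves and 3 right-moves in some order.
With no other constraints that would be C(5,2) = 10 routes.
Split at c2 and multiply the segment counts (each segment already excludes blocked cells): a1→c2: 3; c2→d3: 1; product = 3.
That gives 3 routes.

3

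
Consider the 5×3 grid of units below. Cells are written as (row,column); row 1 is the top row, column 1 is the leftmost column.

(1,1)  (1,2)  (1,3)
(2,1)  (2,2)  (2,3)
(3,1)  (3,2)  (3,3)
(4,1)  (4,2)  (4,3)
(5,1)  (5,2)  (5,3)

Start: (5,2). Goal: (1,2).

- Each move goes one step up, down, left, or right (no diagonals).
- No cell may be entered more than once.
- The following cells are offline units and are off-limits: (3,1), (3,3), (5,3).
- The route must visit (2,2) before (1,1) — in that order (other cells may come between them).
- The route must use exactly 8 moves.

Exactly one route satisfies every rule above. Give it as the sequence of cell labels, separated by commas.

(5,2), (5,1), (4,1), (4,2), (3,2), (2,2), (2,1), (1,1), (1,2)

The waypoints must appear in the order (2,2), (1,1), with no cell reused.
Route from (5,2): left 1 to (5,1), up 1 to (4,1), right 1 to (4,2), up 2 to (2,2), left 1 to (2,1), up 1 to (1,1), right 1 to (1,2) — 8 moves in all.
Check: order respected ((2,2) at step 5, (1,1) at step 7); 8 moves as required.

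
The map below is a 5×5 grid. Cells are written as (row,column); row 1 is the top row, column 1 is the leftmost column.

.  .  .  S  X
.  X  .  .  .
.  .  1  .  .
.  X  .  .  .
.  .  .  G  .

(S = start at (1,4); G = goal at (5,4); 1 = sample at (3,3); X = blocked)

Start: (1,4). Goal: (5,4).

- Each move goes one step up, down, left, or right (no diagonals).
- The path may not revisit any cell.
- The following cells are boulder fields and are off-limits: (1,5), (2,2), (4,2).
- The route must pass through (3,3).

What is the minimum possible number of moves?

Any route passes through (3,3) somewhere between (1,4) and (5,4). Summing Manhattan distances along the two legs ((1,4) → (3,3) → (5,4)) gives a lower bound of 3 + 3 = 6 moves.
A route of 6 moves achieves this: (1,4) → (2,4) → (3,4) → (3,3) → (4,3) → (5,3) → (5,4).
Since 6 matches the lower bound, it is optimal.

6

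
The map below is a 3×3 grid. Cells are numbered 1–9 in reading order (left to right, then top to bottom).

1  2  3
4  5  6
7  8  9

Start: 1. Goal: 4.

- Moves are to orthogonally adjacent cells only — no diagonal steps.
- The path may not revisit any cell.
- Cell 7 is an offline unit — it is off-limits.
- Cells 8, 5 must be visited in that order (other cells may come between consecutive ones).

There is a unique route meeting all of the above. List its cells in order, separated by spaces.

The waypoints must appear in the order 8, 5, with no cell reused.
Route from 1: right 2 to 3, down 2 to 9, left 1 to 8, up 1 to 5, left 1 to 4 — 7 moves in all.
Check: order respected (8 at step 5, 5 at step 6).

1 2 3 6 9 8 5 4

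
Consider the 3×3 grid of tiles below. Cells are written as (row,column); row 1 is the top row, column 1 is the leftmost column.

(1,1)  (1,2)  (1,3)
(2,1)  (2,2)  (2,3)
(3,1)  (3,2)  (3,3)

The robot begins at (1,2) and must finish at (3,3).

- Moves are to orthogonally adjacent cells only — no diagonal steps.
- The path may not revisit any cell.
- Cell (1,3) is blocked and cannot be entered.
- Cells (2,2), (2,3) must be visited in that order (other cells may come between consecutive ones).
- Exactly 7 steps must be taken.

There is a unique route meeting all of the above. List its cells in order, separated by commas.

The waypoints must appear in the order (2,2), (2,3), with no cell reused.
Route from (1,2): left 1 to (1,1), down 2 to (3,1), right 1 to (3,2), up 1 to (2,2), right 1 to (2,3), down 1 to (3,3) — 7 moves in all.
Check: order respected ((2,2) at step 5, (2,3) at step 6); 7 moves as required.

(1,2), (1,1), (2,1), (3,1), (3,2), (2,2), (2,3), (3,3)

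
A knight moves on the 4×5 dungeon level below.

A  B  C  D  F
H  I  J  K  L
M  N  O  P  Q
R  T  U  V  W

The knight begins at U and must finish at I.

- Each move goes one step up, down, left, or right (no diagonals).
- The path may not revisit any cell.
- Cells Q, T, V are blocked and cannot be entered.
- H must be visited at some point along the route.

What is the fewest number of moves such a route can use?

Any route passes through H somewhere between U and I. Summing Manhattan distances along the two legs (U → H → I) gives a lower bound of 4 + 1 = 5 moves.
A route of 5 moves achieves this: U → O → N → M → H → I.
Since 5 matches the lower bound, it is optimal.

5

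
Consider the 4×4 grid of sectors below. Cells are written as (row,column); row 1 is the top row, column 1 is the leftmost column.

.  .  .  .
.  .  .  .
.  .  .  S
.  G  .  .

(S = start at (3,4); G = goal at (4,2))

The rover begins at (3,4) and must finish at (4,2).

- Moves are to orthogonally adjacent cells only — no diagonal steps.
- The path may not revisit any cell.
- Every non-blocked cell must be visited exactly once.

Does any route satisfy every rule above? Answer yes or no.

One route that works: (3,4) → (4,4) → (4,3) → (3,3) → (2,3) → (2,4) → (1,4) → (1,3) → (1,2) → (1,1) → (2,1) → (2,2) → (3,2) → (3,1) → (4,1) → (4,2).

yes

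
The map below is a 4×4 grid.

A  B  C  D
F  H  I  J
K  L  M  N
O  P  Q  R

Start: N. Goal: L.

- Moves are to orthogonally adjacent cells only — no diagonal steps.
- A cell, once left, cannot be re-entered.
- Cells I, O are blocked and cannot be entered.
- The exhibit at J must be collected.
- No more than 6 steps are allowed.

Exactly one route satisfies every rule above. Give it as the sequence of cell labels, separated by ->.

N -> J -> D -> C -> B -> H -> L

The budget equals the shortest possible length, so every move has to be on a shortest route through the required cells.
Route from N: 2× up (reaching D), 2× left (reaching B), 2× down (reaching L) — 6 moves in all.
Check: all required cells visited; 6 ≤ 6 moves.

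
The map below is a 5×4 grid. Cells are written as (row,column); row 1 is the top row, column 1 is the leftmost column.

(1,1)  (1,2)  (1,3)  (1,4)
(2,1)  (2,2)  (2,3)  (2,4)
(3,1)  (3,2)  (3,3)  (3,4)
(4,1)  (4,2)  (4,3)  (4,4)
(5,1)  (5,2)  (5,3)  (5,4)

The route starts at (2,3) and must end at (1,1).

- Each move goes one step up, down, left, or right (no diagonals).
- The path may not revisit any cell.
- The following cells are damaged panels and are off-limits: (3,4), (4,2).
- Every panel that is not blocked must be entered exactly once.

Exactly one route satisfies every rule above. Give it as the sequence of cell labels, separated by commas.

Need to visit all 18 open cells exactly once, starting at (2,3) and ending at (1,1).
Cell (2,4) has only two open neighbours ((1,4) and (2,3)), so the path must pass straight through it: one of those is the cell it's entered from and the other is where it exits.
Route from (2,3): right to (2,4), up to (1,4), 2× left (reaching (1,2)), 2× down (reaching (3,2)), right to (3,3), down to (4,3), right to (4,4), down to (5,4), 3× left (reaching (5,1)), 4× up (reaching (1,1)) — 17 moves in all.
Check: all 18 open cells covered.

(2,3), (2,4), (1,4), (1,3), (1,2), (2,2), (3,2), (3,3), (4,3), (4,4), (5,4), (5,3), (5,2), (5,1), (4,1), (3,1), (2,1), (1,1)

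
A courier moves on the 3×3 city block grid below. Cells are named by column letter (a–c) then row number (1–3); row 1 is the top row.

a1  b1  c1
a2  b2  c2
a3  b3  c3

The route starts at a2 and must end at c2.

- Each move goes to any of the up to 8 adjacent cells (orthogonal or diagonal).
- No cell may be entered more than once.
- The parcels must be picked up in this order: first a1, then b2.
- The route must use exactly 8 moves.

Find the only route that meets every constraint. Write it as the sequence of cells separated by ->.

The waypoints must appear in the order a1, b2, with no cell reused.
Route from a2: up to a1, 2× right (reaching c1), 2× down-left (reaching a3), 2× right (reaching c3), up to c2 — 8 moves in all.
Check: order respected (a1 at step 1, b2 at step 4); 8 moves as required.

a2 -> a1 -> b1 -> c1 -> b2 -> a3 -> b3 -> c3 -> c2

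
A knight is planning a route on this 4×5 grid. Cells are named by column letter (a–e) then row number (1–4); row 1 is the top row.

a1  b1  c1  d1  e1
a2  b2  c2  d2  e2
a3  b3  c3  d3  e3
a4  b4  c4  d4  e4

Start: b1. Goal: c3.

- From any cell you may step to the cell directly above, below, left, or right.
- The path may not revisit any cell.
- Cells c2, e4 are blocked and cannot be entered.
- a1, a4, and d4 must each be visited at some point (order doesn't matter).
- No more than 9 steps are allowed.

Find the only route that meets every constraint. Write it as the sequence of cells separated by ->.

The budget equals the shortest possible length, so every move has to be on a shortest route through the required cells.
Route from b1: left 1 to a1, down 3 to a4, right 3 to d4, up 1 to d3, left 1 to c3 — 9 moves in all.
Check: all required cells visited; 9 ≤ 9 moves.

b1 -> a1 -> a2 -> a3 -> a4 -> b4 -> c4 -> d4 -> d3 -> c3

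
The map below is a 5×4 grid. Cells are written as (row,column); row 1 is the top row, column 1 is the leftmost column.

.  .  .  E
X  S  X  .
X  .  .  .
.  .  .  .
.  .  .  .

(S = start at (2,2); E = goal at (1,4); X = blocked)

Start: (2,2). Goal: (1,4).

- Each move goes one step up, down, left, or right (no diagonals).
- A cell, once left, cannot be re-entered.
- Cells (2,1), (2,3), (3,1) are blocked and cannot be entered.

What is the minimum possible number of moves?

3

The Manhattan distance from (2,2) to (1,4) is |2−1| + |2−4| = 3, so at least 3 moves are needed.
A route of 3 moves achieves this: (2,2) → (1,2) → (1,3) → (1,4).
Since 3 matches the lower bound, it is optimal.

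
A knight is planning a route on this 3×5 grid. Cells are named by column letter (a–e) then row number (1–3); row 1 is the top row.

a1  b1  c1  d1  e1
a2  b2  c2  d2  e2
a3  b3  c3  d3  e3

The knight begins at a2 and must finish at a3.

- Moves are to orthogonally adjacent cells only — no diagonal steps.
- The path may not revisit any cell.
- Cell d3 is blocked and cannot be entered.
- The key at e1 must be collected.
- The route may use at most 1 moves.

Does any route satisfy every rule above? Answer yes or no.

Even ignoring the no-revisit rule, getting from a2 to a3 via e1 needs at least 5 + 6 = 11 moves (Manhattan distance per leg), which exceeds the 1-move limit.

no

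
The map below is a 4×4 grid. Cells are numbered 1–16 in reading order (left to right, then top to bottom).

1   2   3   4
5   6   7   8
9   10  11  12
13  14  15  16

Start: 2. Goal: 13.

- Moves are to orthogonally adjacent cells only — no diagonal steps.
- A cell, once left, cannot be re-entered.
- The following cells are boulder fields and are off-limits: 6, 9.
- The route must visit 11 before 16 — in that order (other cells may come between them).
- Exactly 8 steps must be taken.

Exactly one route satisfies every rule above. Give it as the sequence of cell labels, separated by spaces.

The waypoints must appear in the order 11, 16, with no cell reused.
Route from 2: right 1 to 3, down 2 to 11, right 1 to 12, down 1 to 16, left 3 to 13 — 8 moves in all.
Check: order respected (11 at step 3, 16 at step 5); 8 moves as required.

2 3 7 11 12 16 15 14 13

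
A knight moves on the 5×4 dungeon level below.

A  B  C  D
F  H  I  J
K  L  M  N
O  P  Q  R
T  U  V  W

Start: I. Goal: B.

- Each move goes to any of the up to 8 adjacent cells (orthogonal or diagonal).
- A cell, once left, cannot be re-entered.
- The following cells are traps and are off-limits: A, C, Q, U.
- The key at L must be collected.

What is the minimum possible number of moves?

Any route passes through L somewhere between I and B. Summing Chebyshev distances along the two legs (I → L → B) gives a lower bound of 1 + 2 = 3 moves.
A route of 3 moves achieves this: I → L → F → B.
Since 3 matches the lower bound, it is optimal.

3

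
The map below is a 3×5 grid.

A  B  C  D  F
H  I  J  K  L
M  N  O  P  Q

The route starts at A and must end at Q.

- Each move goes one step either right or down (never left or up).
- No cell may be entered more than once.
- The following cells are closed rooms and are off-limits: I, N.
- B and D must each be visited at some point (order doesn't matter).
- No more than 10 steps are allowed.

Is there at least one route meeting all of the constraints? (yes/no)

One route that works: A → B → C → D → K → P → Q.

yes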